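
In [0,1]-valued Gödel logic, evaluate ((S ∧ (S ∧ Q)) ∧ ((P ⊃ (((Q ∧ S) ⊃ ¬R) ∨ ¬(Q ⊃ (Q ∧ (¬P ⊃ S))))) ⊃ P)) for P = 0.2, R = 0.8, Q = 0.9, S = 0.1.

(S ∧ Q) = min(0.1, 0.9) = 0.1
(S ∧ (S ∧ Q)) = min(0.1, 0.1) = 0.1
(Q ∧ S) = min(0.9, 0.1) = 0.1
¬R: Gödel ¬ of 0.8 = 0 (operand ≠ 0)
((Q ∧ S) ⊃ ¬R): 0.1 > 0, so result = 0
¬P: Gödel ¬ of 0.2 = 0 (operand ≠ 0)
(¬P ⊃ S): 0 ≤ 0.1, so result = 1
(Q ∧ (¬P ⊃ S)) = min(0.9, 1) = 0.9
(Q ⊃ (Q ∧ (¬P ⊃ S))): 0.9 ≤ 0.9, so result = 1
¬(Q ⊃ (Q ∧ (¬P ⊃ S))): Gödel ¬ of 1 = 0 (operand ≠ 0)
(((Q ∧ S) ⊃ ¬R) ∨ ¬(Q ⊃ (Q ∧ (¬P ⊃ S)))) = max(0, 0) = 0
(P ⊃ (((Q ∧ S) ⊃ ¬R) ∨ ¬(Q ⊃ (Q ∧ (¬P ⊃ S))))): 0.2 > 0, so result = 0
((P ⊃ (((Q ∧ S) ⊃ ¬R) ∨ ¬(Q ⊃ (Q ∧ (¬P ⊃ S))))) ⊃ P): 0 ≤ 0.2, so result = 1
((S ∧ (S ∧ Q)) ∧ ((P ⊃ (((Q ∧ S) ⊃ ¬R) ∨ ¬(Q ⊃ (Q ∧ (¬P ⊃ S))))) ⊃ P)) = min(0.1, 1) = 0.1

0.10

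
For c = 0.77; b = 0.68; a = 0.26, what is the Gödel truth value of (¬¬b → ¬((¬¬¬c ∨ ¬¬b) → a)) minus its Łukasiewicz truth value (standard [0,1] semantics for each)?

Gödel evaluation:
  ¬b: Gödel ¬ of 0.68 = 0 (operand ≠ 0)
  ¬¬b: Gödel ¬ of 0 = 1 (operand is 0)
  ¬c: Gödel ¬ of 0.77 = 0 (operand ≠ 0)
  ¬¬c: Gödel ¬ of 0 = 1 (operand is 0)
  ¬¬¬c: Gödel ¬ of 1 = 0 (operand ≠ 0)
  ¬b: Gödel ¬ of 0.68 = 0 (operand ≠ 0)
  ¬¬b: Gödel ¬ of 0 = 1 (operand is 0)
  (¬¬¬c ∨ ¬¬b) = max(0, 1) = 1
  ((¬¬¬c ∨ ¬¬b) → a): 1 > 0.26, so result = 0.26
  ¬((¬¬¬c ∨ ¬¬b) → a): Gödel ¬ of 0.26 = 0 (operand ≠ 0)
  (¬¬b → ¬((¬¬¬c ∨ ¬¬b) → a)): 1 > 0, so result = 0
  Gödel value = 0
Łukasiewicz evaluation:
  ¬b: Łukasiewicz ¬ gives 1 − 0.68 = 0.32
  ¬¬b: Łukasiewicz ¬ gives 1 − 0.32 = 0.68
  ¬c: Łukasiewicz ¬ gives 1 − 0.77 = 0.23
  ¬¬c: Łukasiewicz ¬ gives 1 − 0.23 = 0.77
  ¬¬¬c: Łukasiewicz ¬ gives 1 − 0.77 = 0.23
  ¬b: Łukasiewicz ¬ gives 1 − 0.68 = 0.32
  ¬¬b: Łukasiewicz ¬ gives 1 − 0.32 = 0.68
  (¬¬¬c ∨ ¬¬b) = max(0.23, 0.68) = 0.68
  ((¬¬¬c ∨ ¬¬b) → a): min(1, 1 − 0.68 + 0.26) = 0.58
  ¬((¬¬¬c ∨ ¬¬b) → a): Łukasiewicz ¬ gives 1 − 0.58 = 0.42
  (¬¬b → ¬((¬¬¬c ∨ ¬¬b) → a)): min(1, 1 − 0.68 + 0.42) = 0.74
  Łukasiewicz value = 0.74
Difference: 0 − 0.74 = -0.74

-0.74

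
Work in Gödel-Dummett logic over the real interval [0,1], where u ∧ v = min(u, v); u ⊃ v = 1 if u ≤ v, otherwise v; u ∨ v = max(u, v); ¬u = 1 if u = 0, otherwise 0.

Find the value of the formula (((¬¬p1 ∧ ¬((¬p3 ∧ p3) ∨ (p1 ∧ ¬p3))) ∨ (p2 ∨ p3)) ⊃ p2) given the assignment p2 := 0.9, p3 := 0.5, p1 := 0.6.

¬p1: Gödel ¬ of 0.6 = 0 (operand ≠ 0)
¬¬p1: Gödel ¬ of 0 = 1 (operand is 0)
¬p3: Gödel ¬ of 0.5 = 0 (operand ≠ 0)
(¬p3 ∧ p3) = min(0, 0.5) = 0
¬p3: Gödel ¬ of 0.5 = 0 (operand ≠ 0)
(p1 ∧ ¬p3) = min(0.6, 0) = 0
((¬p3 ∧ p3) ∨ (p1 ∧ ¬p3)) = max(0, 0) = 0
¬((¬p3 ∧ p3) ∨ (p1 ∧ ¬p3)): Gödel ¬ of 0 = 1 (operand is 0)
(¬¬p1 ∧ ¬((¬p3 ∧ p3) ∨ (p1 ∧ ¬p3))) = min(1, 1) = 1
(p2 ∨ p3) = max(0.9, 0.5) = 0.9
((¬¬p1 ∧ ¬((¬p3 ∧ p3) ∨ (p1 ∧ ¬p3))) ∨ (p2 ∨ p3)) = max(1, 0.9) = 1
(((¬¬p1 ∧ ¬((¬p3 ∧ p3) ∨ (p1 ∧ ¬p3))) ∨ (p2 ∨ p3)) ⊃ p2): 1 > 0.9, so result = 0.9

0.90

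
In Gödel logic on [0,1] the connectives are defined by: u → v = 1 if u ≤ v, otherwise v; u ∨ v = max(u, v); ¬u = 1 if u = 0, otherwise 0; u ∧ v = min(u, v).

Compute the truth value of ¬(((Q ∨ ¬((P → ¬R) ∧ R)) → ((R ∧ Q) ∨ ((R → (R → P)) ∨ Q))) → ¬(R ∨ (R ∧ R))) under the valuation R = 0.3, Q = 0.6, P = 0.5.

1.00

¬R: Gödel ¬ of 0.3 = 0 (operand ≠ 0)
(P → ¬R): 0.5 > 0, so result = 0
((P → ¬R) ∧ R) = min(0, 0.3) = 0
¬((P → ¬R) ∧ R): Gödel ¬ of 0 = 1 (operand is 0)
(Q ∨ ¬((P → ¬R) ∧ R)) = max(0.6, 1) = 1
(R ∧ Q) = min(0.3, 0.6) = 0.3
(R → P): 0.3 ≤ 0.5, so result = 1
(R → (R → P)): 0.3 ≤ 1, so result = 1
((R → (R → P)) ∨ Q) = max(1, 0.6) = 1
((R ∧ Q) ∨ ((R → (R → P)) ∨ Q)) = max(0.3, 1) = 1
((Q ∨ ¬((P → ¬R) ∧ R)) → ((R ∧ Q) ∨ ((R → (R → P)) ∨ Q))): 1 ≤ 1, so result = 1
(R ∧ R) = min(0.3, 0.3) = 0.3
(R ∨ (R ∧ R)) = max(0.3, 0.3) = 0.3
¬(R ∨ (R ∧ R)): Gödel ¬ of 0.3 = 0 (operand ≠ 0)
(((Q ∨ ¬((P → ¬R) ∧ R)) → ((R ∧ Q) ∨ ((R → (R → P)) ∨ Q))) → ¬(R ∨ (R ∧ R))): 1 > 0, so result = 0
¬(((Q ∨ ¬((P → ¬R) ∧ R)) → ((R ∧ Q) ∨ ((R → (R → P)) ∨ Q))) → ¬(R ∨ (R ∧ R))): Gödel ¬ of 0 = 1 (operand is 0)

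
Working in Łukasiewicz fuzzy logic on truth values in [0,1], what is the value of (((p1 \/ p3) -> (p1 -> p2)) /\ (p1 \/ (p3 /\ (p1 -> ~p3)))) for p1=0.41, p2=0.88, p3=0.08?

(p1 \/ p3) = max(0.41, 0.08) = 0.41
(p1 -> p2): min(1, 1 − 0.41 + 0.88) = 1
((p1 \/ p3) -> (p1 -> p2)): min(1, 1 − 0.41 + 1) = 1
~p3: Łukasiewicz ¬ gives 1 − 0.08 = 0.92
(p1 -> ~p3): min(1, 1 − 0.41 + 0.92) = 1
(p3 /\ (p1 -> ~p3)) = min(0.08, 1) = 0.08
(p1 \/ (p3 /\ (p1 -> ~p3))) = max(0.41, 0.08) = 0.41
(((p1 \/ p3) -> (p1 -> p2)) /\ (p1 \/ (p3 /\ (p1 -> ~p3)))) = min(1, 0.41) = 0.41

0.41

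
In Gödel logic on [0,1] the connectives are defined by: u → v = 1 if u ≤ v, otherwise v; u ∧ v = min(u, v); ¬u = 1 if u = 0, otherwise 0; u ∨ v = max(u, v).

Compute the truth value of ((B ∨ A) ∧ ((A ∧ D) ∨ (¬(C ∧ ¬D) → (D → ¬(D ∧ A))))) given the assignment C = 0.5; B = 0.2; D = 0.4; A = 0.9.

(B ∨ A) = max(0.2, 0.9) = 0.9
(A ∧ D) = min(0.9, 0.4) = 0.4
¬D: Gödel ¬ of 0.4 = 0 (operand ≠ 0)
(C ∧ ¬D) = min(0.5, 0) = 0
¬(C ∧ ¬D): Gödel ¬ of 0 = 1 (operand is 0)
(D ∧ A) = min(0.4, 0.9) = 0.4
¬(D ∧ A): Gödel ¬ of 0.4 = 0 (operand ≠ 0)
(D → ¬(D ∧ A)): 0.4 > 0, so result = 0
(¬(C ∧ ¬D) → (D → ¬(D ∧ A))): 1 > 0, so result = 0
((A ∧ D) ∨ (¬(C ∧ ¬D) → (D → ¬(D ∧ A)))) = max(0.4, 0) = 0.4
((B ∨ A) ∧ ((A ∧ D) ∨ (¬(C ∧ ¬D) → (D → ¬(D ∧ A))))) = min(0.9, 0.4) = 0.4

0.40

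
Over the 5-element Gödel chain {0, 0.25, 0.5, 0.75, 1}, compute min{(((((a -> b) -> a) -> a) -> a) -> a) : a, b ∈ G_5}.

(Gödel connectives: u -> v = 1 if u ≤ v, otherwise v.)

The minimum is attained at a = 0.25, b = 0:
  (a -> b): 0.25 > 0, so result = 0
  ((a -> b) -> a): 0 ≤ 0.25, so result = 1
  (((a -> b) -> a) -> a): 1 > 0.25, so result = 0.25
  ((((a -> b) -> a) -> a) -> a): 0.25 ≤ 0.25, so result = 1
  (((((a -> b) -> a) -> a) -> a) -> a): 1 > 0.25, so result = 0.25
Checking all 25 assignments confirms none give a value below 0.25.

0.25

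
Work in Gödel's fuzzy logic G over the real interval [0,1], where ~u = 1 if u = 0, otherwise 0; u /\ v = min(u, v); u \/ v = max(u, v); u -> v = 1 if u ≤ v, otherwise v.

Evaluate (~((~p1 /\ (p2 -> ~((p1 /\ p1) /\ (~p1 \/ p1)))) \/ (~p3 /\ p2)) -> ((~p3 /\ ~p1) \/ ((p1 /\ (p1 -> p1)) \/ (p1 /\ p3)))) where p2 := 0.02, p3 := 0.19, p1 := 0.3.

0.30

~p1: Gödel ¬ of 0.3 = 0 (operand ≠ 0)
(p1 /\ p1) = min(0.3, 0.3) = 0.3
~p1: Gödel ¬ of 0.3 = 0 (operand ≠ 0)
(~p1 \/ p1) = max(0, 0.3) = 0.3
((p1 /\ p1) /\ (~p1 \/ p1)) = min(0.3, 0.3) = 0.3
~((p1 /\ p1) /\ (~p1 \/ p1)): Gödel ¬ of 0.3 = 0 (operand ≠ 0)
(p2 -> ~((p1 /\ p1) /\ (~p1 \/ p1))): 0.02 > 0, so result = 0
(~p1 /\ (p2 -> ~((p1 /\ p1) /\ (~p1 \/ p1)))) = min(0, 0) = 0
~p3: Gödel ¬ of 0.19 = 0 (operand ≠ 0)
(~p3 /\ p2) = min(0, 0.02) = 0
((~p1 /\ (p2 -> ~((p1 /\ p1) /\ (~p1 \/ p1)))) \/ (~p3 /\ p2)) = max(0, 0) = 0
~((~p1 /\ (p2 -> ~((p1 /\ p1) /\ (~p1 \/ p1)))) \/ (~p3 /\ p2)): Gödel ¬ of 0 = 1 (operand is 0)
~p3: Gödel ¬ of 0.19 = 0 (operand ≠ 0)
~p1: Gödel ¬ of 0.3 = 0 (operand ≠ 0)
(~p3 /\ ~p1) = min(0, 0) = 0
(p1 -> p1): 0.3 ≤ 0.3, so result = 1
(p1 /\ (p1 -> p1)) = min(0.3, 1) = 0.3
(p1 /\ p3) = min(0.3, 0.19) = 0.19
((p1 /\ (p1 -> p1)) \/ (p1 /\ p3)) = max(0.3, 0.19) = 0.3
((~p3 /\ ~p1) \/ ((p1 /\ (p1 -> p1)) \/ (p1 /\ p3))) = max(0, 0.3) = 0.3
(~((~p1 /\ (p2 -> ~((p1 /\ p1) /\ (~p1 \/ p1)))) \/ (~p3 /\ p2)) -> ((~p3 /\ ~p1) \/ ((p1 /\ (p1 -> p1)) \/ (p1 /\ p3)))): 1 > 0.3, so result = 0.3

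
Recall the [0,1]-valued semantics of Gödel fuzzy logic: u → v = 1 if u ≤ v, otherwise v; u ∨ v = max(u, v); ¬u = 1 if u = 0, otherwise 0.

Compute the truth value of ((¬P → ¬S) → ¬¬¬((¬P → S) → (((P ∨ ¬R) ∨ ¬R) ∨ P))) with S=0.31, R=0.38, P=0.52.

0.00

¬P: Gödel ¬ of 0.52 = 0 (operand ≠ 0)
¬S: Gödel ¬ of 0.31 = 0 (operand ≠ 0)
(¬P → ¬S): 0 ≤ 0, so result = 1
¬P: Gödel ¬ of 0.52 = 0 (operand ≠ 0)
(¬P → S): 0 ≤ 0.31, so result = 1
¬R: Gödel ¬ of 0.38 = 0 (operand ≠ 0)
(P ∨ ¬R) = max(0.52, 0) = 0.52
¬R: Gödel ¬ of 0.38 = 0 (operand ≠ 0)
((P ∨ ¬R) ∨ ¬R) = max(0.52, 0) = 0.52
(((P ∨ ¬R) ∨ ¬R) ∨ P) = max(0.52, 0.52) = 0.52
((¬P → S) → (((P ∨ ¬R) ∨ ¬R) ∨ P)): 1 > 0.52, so result = 0.52
¬((¬P → S) → (((P ∨ ¬R) ∨ ¬R) ∨ P)): Gödel ¬ of 0.52 = 0 (operand ≠ 0)
¬¬((¬P → S) → (((P ∨ ¬R) ∨ ¬R) ∨ P)): Gödel ¬ of 0 = 1 (operand is 0)
¬¬¬((¬P → S) → (((P ∨ ¬R) ∨ ¬R) ∨ P)): Gödel ¬ of 1 = 0 (operand ≠ 0)
((¬P → ¬S) → ¬¬¬((¬P → S) → (((P ∨ ¬R) ∨ ¬R) ∨ P))): 1 > 0, so result = 0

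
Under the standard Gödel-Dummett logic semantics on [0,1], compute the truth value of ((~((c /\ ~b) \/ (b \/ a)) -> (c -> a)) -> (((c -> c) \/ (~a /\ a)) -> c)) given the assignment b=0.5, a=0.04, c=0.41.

~b: Gödel ¬ of 0.5 = 0 (operand ≠ 0)
(c /\ ~b) = min(0.41, 0) = 0
(b \/ a) = max(0.5, 0.04) = 0.5
((c /\ ~b) \/ (b \/ a)) = max(0, 0.5) = 0.5
~((c /\ ~b) \/ (b \/ a)): Gödel ¬ of 0.5 = 0 (operand ≠ 0)
(c -> a): 0.41 > 0.04, so result = 0.04
(~((c /\ ~b) \/ (b \/ a)) -> (c -> a)): 0 ≤ 0.04, so result = 1
(c -> c): 0.41 ≤ 0.41, so result = 1
~a: Gödel ¬ of 0.04 = 0 (operand ≠ 0)
(~a /\ a) = min(0, 0.04) = 0
((c -> c) \/ (~a /\ a)) = max(1, 0) = 1
(((c -> c) \/ (~a /\ a)) -> c): 1 > 0.41, so result = 0.41
((~((c /\ ~b) \/ (b \/ a)) -> (c -> a)) -> (((c -> c) \/ (~a /\ a)) -> c)): 1 > 0.41, so result = 0.41

0.41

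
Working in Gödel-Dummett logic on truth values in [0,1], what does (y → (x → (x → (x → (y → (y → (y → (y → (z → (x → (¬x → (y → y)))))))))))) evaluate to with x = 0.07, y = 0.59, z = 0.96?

1.00

¬x: Gödel ¬ of 0.07 = 0 (operand ≠ 0)
(y → y): 0.59 ≤ 0.59, so result = 1
(¬x → (y → y)): 0 ≤ 1, so result = 1
(x → (¬x → (y → y))): 0.07 ≤ 1, so result = 1
(z → (x → (¬x → (y → y)))): 0.96 ≤ 1, so result = 1
(y → (z → (x → (¬x → (y → y))))): 0.59 ≤ 1, so result = 1
(y → (y → (z → (x → (¬x → (y → y)))))): 0.59 ≤ 1, so result = 1
(y → (y → (y → (z → (x → (¬x → (y → y))))))): 0.59 ≤ 1, so result = 1
(y → (y → (y → (y → (z → (x → (¬x → (y → y)))))))): 0.59 ≤ 1, so result = 1
(x → (y → (y → (y → (y → (z → (x → (¬x → (y → y))))))))): 0.07 ≤ 1, so result = 1
(x → (x → (y → (y → (y → (y → (z → (x → (¬x → (y → y)))))))))): 0.07 ≤ 1, so result = 1
(x → (x → (x → (y → (y → (y → (y → (z → (x → (¬x → (y → y))))))))))): 0.07 ≤ 1, so result = 1
(y → (x → (x → (x → (y → (y → (y → (y → (z → (x → (¬x → (y → y)))))))))))): 0.59 ≤ 1, so result = 1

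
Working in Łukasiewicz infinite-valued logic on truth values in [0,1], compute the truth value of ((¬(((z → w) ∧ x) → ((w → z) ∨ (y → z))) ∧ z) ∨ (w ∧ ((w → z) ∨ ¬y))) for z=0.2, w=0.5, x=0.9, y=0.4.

0.50

(z → w): min(1, 1 − 0.2 + 0.5) = 1
((z → w) ∧ x) = min(1, 0.9) = 0.9
(w → z): min(1, 1 − 0.5 + 0.2) = 0.7
(y → z): min(1, 1 − 0.4 + 0.2) = 0.8
((w → z) ∨ (y → z)) = max(0.7, 0.8) = 0.8
(((z → w) ∧ x) → ((w → z) ∨ (y → z))): min(1, 1 − 0.9 + 0.8) = 0.9
¬(((z → w) ∧ x) → ((w → z) ∨ (y → z))): Łukasiewicz ¬ gives 1 − 0.9 = 0.1
(¬(((z → w) ∧ x) → ((w → z) ∨ (y → z))) ∧ z) = min(0.1, 0.2) = 0.1
(w → z): min(1, 1 − 0.5 + 0.2) = 0.7
¬y: Łukasiewicz ¬ gives 1 − 0.4 = 0.6
((w → z) ∨ ¬y) = max(0.7, 0.6) = 0.7
(w ∧ ((w → z) ∨ ¬y)) = min(0.5, 0.7) = 0.5
((¬(((z → w) ∧ x) → ((w → z) ∨ (y → z))) ∧ z) ∨ (w ∧ ((w → z) ∨ ¬y))) = max(0.1, 0.5) = 0.5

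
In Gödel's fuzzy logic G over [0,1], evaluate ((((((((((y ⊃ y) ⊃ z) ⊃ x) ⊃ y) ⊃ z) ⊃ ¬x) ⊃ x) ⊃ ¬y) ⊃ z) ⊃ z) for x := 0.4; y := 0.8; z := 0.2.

(y ⊃ y): 0.8 ≤ 0.8, so result = 1
((y ⊃ y) ⊃ z): 1 > 0.2, so result = 0.2
(((y ⊃ y) ⊃ z) ⊃ x): 0.2 ≤ 0.4, so result = 1
((((y ⊃ y) ⊃ z) ⊃ x) ⊃ y): 1 > 0.8, so result = 0.8
(((((y ⊃ y) ⊃ z) ⊃ x) ⊃ y) ⊃ z): 0.8 > 0.2, so result = 0.2
¬x: Gödel ¬ of 0.4 = 0 (operand ≠ 0)
((((((y ⊃ y) ⊃ z) ⊃ x) ⊃ y) ⊃ z) ⊃ ¬x): 0.2 > 0, so result = 0
(((((((y ⊃ y) ⊃ z) ⊃ x) ⊃ y) ⊃ z) ⊃ ¬x) ⊃ x): 0 ≤ 0.4, so result = 1
¬y: Gödel ¬ of 0.8 = 0 (operand ≠ 0)
((((((((y ⊃ y) ⊃ z) ⊃ x) ⊃ y) ⊃ z) ⊃ ¬x) ⊃ x) ⊃ ¬y): 1 > 0, so result = 0
(((((((((y ⊃ y) ⊃ z) ⊃ x) ⊃ y) ⊃ z) ⊃ ¬x) ⊃ x) ⊃ ¬y) ⊃ z): 0 ≤ 0.2, so result = 1
((((((((((y ⊃ y) ⊃ z) ⊃ x) ⊃ y) ⊃ z) ⊃ ¬x) ⊃ x) ⊃ ¬y) ⊃ z) ⊃ z): 1 > 0.2, so result = 0.2

0.20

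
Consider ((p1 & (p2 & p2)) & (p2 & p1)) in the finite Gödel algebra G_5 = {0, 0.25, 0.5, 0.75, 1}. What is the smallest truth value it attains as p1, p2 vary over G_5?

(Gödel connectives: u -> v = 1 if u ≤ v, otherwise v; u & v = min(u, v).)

The minimum is attained at p1 = 0, p2 = 0:
  (p2 & p2) = min(0, 0) = 0
  (p1 & (p2 & p2)) = min(0, 0) = 0
  (p2 & p1) = min(0, 0) = 0
  ((p1 & (p2 & p2)) & (p2 & p1)) = min(0, 0) = 0
Checking all 25 assignments confirms none give a value below 0.00.

0.00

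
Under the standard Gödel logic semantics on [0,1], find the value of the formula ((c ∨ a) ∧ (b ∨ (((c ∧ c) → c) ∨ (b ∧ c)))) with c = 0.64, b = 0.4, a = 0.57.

(c ∨ a) = max(0.64, 0.57) = 0.64
(c ∧ c) = min(0.64, 0.64) = 0.64
((c ∧ c) → c): 0.64 ≤ 0.64, so result = 1
(b ∧ c) = min(0.4, 0.64) = 0.4
(((c ∧ c) → c) ∨ (b ∧ c)) = max(1, 0.4) = 1
(b ∨ (((c ∧ c) → c) ∨ (b ∧ c))) = max(0.4, 1) = 1
((c ∨ a) ∧ (b ∨ (((c ∧ c) → c) ∨ (b ∧ c)))) = min(0.64, 1) = 0.64

0.64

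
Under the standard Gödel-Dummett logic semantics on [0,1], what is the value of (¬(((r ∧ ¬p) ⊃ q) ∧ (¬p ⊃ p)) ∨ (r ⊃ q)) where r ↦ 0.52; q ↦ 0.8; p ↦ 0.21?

¬p: Gödel ¬ of 0.21 = 0 (operand ≠ 0)
(r ∧ ¬p) = min(0.52, 0) = 0
((r ∧ ¬p) ⊃ q): 0 ≤ 0.8, so result = 1
¬p: Gödel ¬ of 0.21 = 0 (operand ≠ 0)
(¬p ⊃ p): 0 ≤ 0.21, so result = 1
(((r ∧ ¬p) ⊃ q) ∧ (¬p ⊃ p)) = min(1, 1) = 1
¬(((r ∧ ¬p) ⊃ q) ∧ (¬p ⊃ p)): Gödel ¬ of 1 = 0 (operand ≠ 0)
(r ⊃ q): 0.52 ≤ 0.8, so result = 1
(¬(((r ∧ ¬p) ⊃ q) ∧ (¬p ⊃ p)) ∨ (r ⊃ q)) = max(0, 1) = 1

1.00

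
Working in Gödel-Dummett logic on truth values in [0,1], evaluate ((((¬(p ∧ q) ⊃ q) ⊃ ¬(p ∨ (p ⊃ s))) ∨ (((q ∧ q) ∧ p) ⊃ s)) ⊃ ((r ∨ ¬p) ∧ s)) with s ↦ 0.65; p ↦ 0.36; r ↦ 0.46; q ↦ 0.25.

0.46

(p ∧ q) = min(0.36, 0.25) = 0.25
¬(p ∧ q): Gödel ¬ of 0.25 = 0 (operand ≠ 0)
(¬(p ∧ q) ⊃ q): 0 ≤ 0.25, so result = 1
(p ⊃ s): 0.36 ≤ 0.65, so result = 1
(p ∨ (p ⊃ s)) = max(0.36, 1) = 1
¬(p ∨ (p ⊃ s)): Gödel ¬ of 1 = 0 (operand ≠ 0)
((¬(p ∧ q) ⊃ q) ⊃ ¬(p ∨ (p ⊃ s))): 1 > 0, so result = 0
(q ∧ q) = min(0.25, 0.25) = 0.25
((q ∧ q) ∧ p) = min(0.25, 0.36) = 0.25
(((q ∧ q) ∧ p) ⊃ s): 0.25 ≤ 0.65, so result = 1
(((¬(p ∧ q) ⊃ q) ⊃ ¬(p ∨ (p ⊃ s))) ∨ (((q ∧ q) ∧ p) ⊃ s)) = max(0, 1) = 1
¬p: Gödel ¬ of 0.36 = 0 (operand ≠ 0)
(r ∨ ¬p) = max(0.46, 0) = 0.46
((r ∨ ¬p) ∧ s) = min(0.46, 0.65) = 0.46
((((¬(p ∧ q) ⊃ q) ⊃ ¬(p ∨ (p ⊃ s))) ∨ (((q ∧ q) ∧ p) ⊃ s)) ⊃ ((r ∨ ¬p) ∧ s)): 1 > 0.46, so result = 0.46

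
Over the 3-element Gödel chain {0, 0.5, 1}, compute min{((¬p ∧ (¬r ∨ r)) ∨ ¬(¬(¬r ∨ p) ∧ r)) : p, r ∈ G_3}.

0.50

The minimum is attained at p = 0, r = 0.5:
  ¬p: Gödel ¬ of 0 = 1 (operand is 0)
  ¬r: Gödel ¬ of 0.5 = 0 (operand ≠ 0)
  (¬r ∨ r) = max(0, 0.5) = 0.5
  (¬p ∧ (¬r ∨ r)) = min(1, 0.5) = 0.5
  ¬r: Gödel ¬ of 0.5 = 0 (operand ≠ 0)
  (¬r ∨ p) = max(0, 0) = 0
  ¬(¬r ∨ p): Gödel ¬ of 0 = 1 (operand is 0)
  (¬(¬r ∨ p) ∧ r) = min(1, 0.5) = 0.5
  ¬(¬(¬r ∨ p) ∧ r): Gödel ¬ of 0.5 = 0 (operand ≠ 0)
  ((¬p ∧ (¬r ∨ r)) ∨ ¬(¬(¬r ∨ p) ∧ r)) = max(0.5, 0) = 0.5
Checking all 9 assignments confirms none give a value below 0.50.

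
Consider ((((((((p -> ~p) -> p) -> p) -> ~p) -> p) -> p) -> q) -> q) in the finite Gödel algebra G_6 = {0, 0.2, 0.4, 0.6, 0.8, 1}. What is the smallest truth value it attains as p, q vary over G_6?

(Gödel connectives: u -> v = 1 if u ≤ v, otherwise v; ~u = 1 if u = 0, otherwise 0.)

0.20

The minimum is attained at p = 0.2, q = 0.2:
  ~p: Gödel ¬ of 0.2 = 0 (operand ≠ 0)
  (p -> ~p): 0.2 > 0, so result = 0
  ((p -> ~p) -> p): 0 ≤ 0.2, so result = 1
  (((p -> ~p) -> p) -> p): 1 > 0.2, so result = 0.2
  ~p: Gödel ¬ of 0.2 = 0 (operand ≠ 0)
  ((((p -> ~p) -> p) -> p) -> ~p): 0.2 > 0, so result = 0
  (((((p -> ~p) -> p) -> p) -> ~p) -> p): 0 ≤ 0.2, so result = 1
  ((((((p -> ~p) -> p) -> p) -> ~p) -> p) -> p): 1 > 0.2, so result = 0.2
  (((((((p -> ~p) -> p) -> p) -> ~p) -> p) -> p) -> q): 0.2 ≤ 0.2, so result = 1
  ((((((((p -> ~p) -> p) -> p) -> ~p) -> p) -> p) -> q) -> q): 1 > 0.2, so result = 0.2
Checking all 36 assignments confirms none give a value below 0.20.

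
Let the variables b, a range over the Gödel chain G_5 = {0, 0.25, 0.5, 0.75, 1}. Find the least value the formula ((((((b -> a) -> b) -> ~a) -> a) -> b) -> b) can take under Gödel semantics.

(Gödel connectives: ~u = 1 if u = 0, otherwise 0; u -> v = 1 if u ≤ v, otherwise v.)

The minimum is attained at b = 0, a = 0:
  (b -> a): 0 ≤ 0, so result = 1
  ((b -> a) -> b): 1 > 0, so result = 0
  ~a: Gödel ¬ of 0 = 1 (operand is 0)
  (((b -> a) -> b) -> ~a): 0 ≤ 1, so result = 1
  ((((b -> a) -> b) -> ~a) -> a): 1 > 0, so result = 0
  (((((b -> a) -> b) -> ~a) -> a) -> b): 0 ≤ 0, so result = 1
  ((((((b -> a) -> b) -> ~a) -> a) -> b) -> b): 1 > 0, so result = 0
Checking all 25 assignments confirms none give a value below 0.00.

0.00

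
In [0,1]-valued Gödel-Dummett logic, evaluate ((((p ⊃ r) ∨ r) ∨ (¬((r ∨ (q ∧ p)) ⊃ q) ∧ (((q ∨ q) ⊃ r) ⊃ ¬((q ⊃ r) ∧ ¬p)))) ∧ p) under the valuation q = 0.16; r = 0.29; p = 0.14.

(p ⊃ r): 0.14 ≤ 0.29, so result = 1
((p ⊃ r) ∨ r) = max(1, 0.29) = 1
(q ∧ p) = min(0.16, 0.14) = 0.14
(r ∨ (q ∧ p)) = max(0.29, 0.14) = 0.29
((r ∨ (q ∧ p)) ⊃ q): 0.29 > 0.16, so result = 0.16
¬((r ∨ (q ∧ p)) ⊃ q): Gödel ¬ of 0.16 = 0 (operand ≠ 0)
(q ∨ q) = max(0.16, 0.16) = 0.16
((q ∨ q) ⊃ r): 0.16 ≤ 0.29, so result = 1
(q ⊃ r): 0.16 ≤ 0.29, so result = 1
¬p: Gödel ¬ of 0.14 = 0 (operand ≠ 0)
((q ⊃ r) ∧ ¬p) = min(1, 0) = 0
¬((q ⊃ r) ∧ ¬p): Gödel ¬ of 0 = 1 (operand is 0)
(((q ∨ q) ⊃ r) ⊃ ¬((q ⊃ r) ∧ ¬p)): 1 ≤ 1, so result = 1
(¬((r ∨ (q ∧ p)) ⊃ q) ∧ (((q ∨ q) ⊃ r) ⊃ ¬((q ⊃ r) ∧ ¬p))) = min(0, 1) = 0
(((p ⊃ r) ∨ r) ∨ (¬((r ∨ (q ∧ p)) ⊃ q) ∧ (((q ∨ q) ⊃ r) ⊃ ¬((q ⊃ r) ∧ ¬p)))) = max(1, 0) = 1
((((p ⊃ r) ∨ r) ∨ (¬((r ∨ (q ∧ p)) ⊃ q) ∧ (((q ∨ q) ⊃ r) ⊃ ¬((q ⊃ r) ∧ ¬p)))) ∧ p) = min(1, 0.14) = 0.14

0.14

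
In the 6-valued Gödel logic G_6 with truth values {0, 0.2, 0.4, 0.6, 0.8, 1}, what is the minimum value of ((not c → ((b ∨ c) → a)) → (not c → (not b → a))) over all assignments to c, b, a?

The minimum is attained at c = 0, b = 0, a = 0:
  not c: Gödel ¬ of 0 = 1 (operand is 0)
  (b ∨ c) = max(0, 0) = 0
  ((b ∨ c) → a): 0 ≤ 0, so result = 1
  (not c → ((b ∨ c) → a)): 1 ≤ 1, so result = 1
  not c: Gödel ¬ of 0 = 1 (operand is 0)
  not b: Gödel ¬ of 0 = 1 (operand is 0)
  (not b → a): 1 > 0, so result = 0
  (not c → (not b → a)): 1 > 0, so result = 0
  ((not c → ((b ∨ c) → a)) → (not c → (not b → a))): 1 > 0, so result = 0
Checking all 216 assignments confirms none give a value below 0.00.

0.00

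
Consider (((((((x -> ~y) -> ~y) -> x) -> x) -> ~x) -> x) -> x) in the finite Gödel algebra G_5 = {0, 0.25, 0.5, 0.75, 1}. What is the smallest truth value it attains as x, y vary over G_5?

0.25

The minimum is attained at x = 0.25, y = 0:
  ~y: Gödel ¬ of 0 = 1 (operand is 0)
  (x -> ~y): 0.25 ≤ 1, so result = 1
  ~y: Gödel ¬ of 0 = 1 (operand is 0)
  ((x -> ~y) -> ~y): 1 ≤ 1, so result = 1
  (((x -> ~y) -> ~y) -> x): 1 > 0.25, so result = 0.25
  ((((x -> ~y) -> ~y) -> x) -> x): 0.25 ≤ 0.25, so result = 1
  ~x: Gödel ¬ of 0.25 = 0 (operand ≠ 0)
  (((((x -> ~y) -> ~y) -> x) -> x) -> ~x): 1 > 0, so result = 0
  ((((((x -> ~y) -> ~y) -> x) -> x) -> ~x) -> x): 0 ≤ 0.25, so result = 1
  (((((((x -> ~y) -> ~y) -> x) -> x) -> ~x) -> x) -> x): 1 > 0.25, so result = 0.25
Checking all 25 assignments confirms none give a value below 0.25.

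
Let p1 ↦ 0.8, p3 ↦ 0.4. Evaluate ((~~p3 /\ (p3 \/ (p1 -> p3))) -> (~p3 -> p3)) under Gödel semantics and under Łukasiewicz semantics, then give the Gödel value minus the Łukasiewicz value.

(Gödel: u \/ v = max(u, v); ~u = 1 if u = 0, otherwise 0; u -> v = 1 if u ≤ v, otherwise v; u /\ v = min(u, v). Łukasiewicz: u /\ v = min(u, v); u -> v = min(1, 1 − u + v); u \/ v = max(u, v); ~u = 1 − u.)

0.00

Gödel evaluation:
  ~p3: Gödel ¬ of 0.4 = 0 (operand ≠ 0)
  ~~p3: Gödel ¬ of 0 = 1 (operand is 0)
  (p1 -> p3): 0.8 > 0.4, so result = 0.4
  (p3 \/ (p1 -> p3)) = max(0.4, 0.4) = 0.4
  (~~p3 /\ (p3 \/ (p1 -> p3))) = min(1, 0.4) = 0.4
  ~p3: Gödel ¬ of 0.4 = 0 (operand ≠ 0)
  (~p3 -> p3): 0 ≤ 0.4, so result = 1
  ((~~p3 /\ (p3 \/ (p1 -> p3))) -> (~p3 -> p3)): 0.4 ≤ 1, so result = 1
  Gödel value = 1
Łukasiewicz evaluation:
  ~p3: Łukasiewicz ¬ gives 1 − 0.4 = 0.6
  ~~p3: Łukasiewicz ¬ gives 1 − 0.6 = 0.4
  (p1 -> p3): min(1, 1 − 0.8 + 0.4) = 0.6
  (p3 \/ (p1 -> p3)) = max(0.4, 0.6) = 0.6
  (~~p3 /\ (p3 \/ (p1 -> p3))) = min(0.4, 0.6) = 0.4
  ~p3: Łukasiewicz ¬ gives 1 − 0.4 = 0.6
  (~p3 -> p3): min(1, 1 − 0.6 + 0.4) = 0.8
  ((~~p3 /\ (p3 \/ (p1 -> p3))) -> (~p3 -> p3)): min(1, 1 − 0.4 + 0.8) = 1
  Łukasiewicz value = 1
Difference: 1 − 1 = 0.00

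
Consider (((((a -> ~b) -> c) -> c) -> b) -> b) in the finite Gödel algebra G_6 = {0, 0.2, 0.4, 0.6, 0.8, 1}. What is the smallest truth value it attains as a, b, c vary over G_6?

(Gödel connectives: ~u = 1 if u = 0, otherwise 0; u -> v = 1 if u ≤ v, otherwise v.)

0.20

The minimum is attained at a = 0.2, b = 0.2, c = 0:
  ~b: Gödel ¬ of 0.2 = 0 (operand ≠ 0)
  (a -> ~b): 0.2 > 0, so result = 0
  ((a -> ~b) -> c): 0 ≤ 0, so result = 1
  (((a -> ~b) -> c) -> c): 1 > 0, so result = 0
  ((((a -> ~b) -> c) -> c) -> b): 0 ≤ 0.2, so result = 1
  (((((a -> ~b) -> c) -> c) -> b) -> b): 1 > 0.2, so result = 0.2
Checking all 216 assignments confirms none give a value below 0.20.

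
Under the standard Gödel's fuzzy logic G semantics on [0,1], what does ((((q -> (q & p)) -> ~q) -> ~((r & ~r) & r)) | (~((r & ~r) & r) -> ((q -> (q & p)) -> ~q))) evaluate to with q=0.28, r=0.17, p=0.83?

1.00

(q & p) = min(0.28, 0.83) = 0.28
(q -> (q & p)): 0.28 ≤ 0.28, so result = 1
~q: Gödel ¬ of 0.28 = 0 (operand ≠ 0)
((q -> (q & p)) -> ~q): 1 > 0, so result = 0
~r: Gödel ¬ of 0.17 = 0 (operand ≠ 0)
(r & ~r) = min(0.17, 0) = 0
((r & ~r) & r) = min(0, 0.17) = 0
~((r & ~r) & r): Gödel ¬ of 0 = 1 (operand is 0)
(((q -> (q & p)) -> ~q) -> ~((r & ~r) & r)): 0 ≤ 1, so result = 1
~r: Gödel ¬ of 0.17 = 0 (operand ≠ 0)
(r & ~r) = min(0.17, 0) = 0
((r & ~r) & r) = min(0, 0.17) = 0
~((r & ~r) & r): Gödel ¬ of 0 = 1 (operand is 0)
(q & p) = min(0.28, 0.83) = 0.28
(q -> (q & p)): 0.28 ≤ 0.28, so result = 1
~q: Gödel ¬ of 0.28 = 0 (operand ≠ 0)
((q -> (q & p)) -> ~q): 1 > 0, so result = 0
(~((r & ~r) & r) -> ((q -> (q & p)) -> ~q)): 1 > 0, so result = 0
((((q -> (q & p)) -> ~q) -> ~((r & ~r) & r)) | (~((r & ~r) & r) -> ((q -> (q & p)) -> ~q))) = max(1, 0) = 1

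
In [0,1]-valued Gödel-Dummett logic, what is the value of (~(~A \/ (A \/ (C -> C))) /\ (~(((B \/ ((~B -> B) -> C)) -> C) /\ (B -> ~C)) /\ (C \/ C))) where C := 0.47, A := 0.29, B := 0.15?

~A: Gödel ¬ of 0.29 = 0 (operand ≠ 0)
(C -> C): 0.47 ≤ 0.47, so result = 1
(A \/ (C -> C)) = max(0.29, 1) = 1
(~A \/ (A \/ (C -> C))) = max(0, 1) = 1
~(~A \/ (A \/ (C -> C))): Gödel ¬ of 1 = 0 (operand ≠ 0)
~B: Gödel ¬ of 0.15 = 0 (operand ≠ 0)
(~B -> B): 0 ≤ 0.15, so result = 1
((~B -> B) -> C): 1 > 0.47, so result = 0.47
(B \/ ((~B -> B) -> C)) = max(0.15, 0.47) = 0.47
((B \/ ((~B -> B) -> C)) -> C): 0.47 ≤ 0.47, so result = 1
~C: Gödel ¬ of 0.47 = 0 (operand ≠ 0)
(B -> ~C): 0.15 > 0, so result = 0
(((B \/ ((~B -> B) -> C)) -> C) /\ (B -> ~C)) = min(1, 0) = 0
~(((B \/ ((~B -> B) -> C)) -> C) /\ (B -> ~C)): Gödel ¬ of 0 = 1 (operand is 0)
(C \/ C) = max(0.47, 0.47) = 0.47
(~(((B \/ ((~B -> B) -> C)) -> C) /\ (B -> ~C)) /\ (C \/ C)) = min(1, 0.47) = 0.47
(~(~A \/ (A \/ (C -> C))) /\ (~(((B \/ ((~B -> B) -> C)) -> C) /\ (B -> ~C)) /\ (C \/ C))) = min(0, 0.47) = 0

0.00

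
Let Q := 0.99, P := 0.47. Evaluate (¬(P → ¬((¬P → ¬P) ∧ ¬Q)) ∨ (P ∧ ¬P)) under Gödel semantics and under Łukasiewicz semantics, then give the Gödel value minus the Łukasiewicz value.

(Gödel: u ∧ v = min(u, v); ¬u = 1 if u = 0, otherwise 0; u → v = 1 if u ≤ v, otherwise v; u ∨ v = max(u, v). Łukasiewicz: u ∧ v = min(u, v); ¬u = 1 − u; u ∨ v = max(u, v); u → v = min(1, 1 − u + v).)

-0.47

Gödel evaluation:
  ¬P: Gödel ¬ of 0.47 = 0 (operand ≠ 0)
  ¬P: Gödel ¬ of 0.47 = 0 (operand ≠ 0)
  (¬P → ¬P): 0 ≤ 0, so result = 1
  ¬Q: Gödel ¬ of 0.99 = 0 (operand ≠ 0)
  ((¬P → ¬P) ∧ ¬Q) = min(1, 0) = 0
  ¬((¬P → ¬P) ∧ ¬Q): Gödel ¬ of 0 = 1 (operand is 0)
  (P → ¬((¬P → ¬P) ∧ ¬Q)): 0.47 ≤ 1, so result = 1
  ¬(P → ¬((¬P → ¬P) ∧ ¬Q)): Gödel ¬ of 1 = 0 (operand ≠ 0)
  ¬P: Gödel ¬ of 0.47 = 0 (operand ≠ 0)
  (P ∧ ¬P) = min(0.47, 0) = 0
  (¬(P → ¬((¬P → ¬P) ∧ ¬Q)) ∨ (P ∧ ¬P)) = max(0, 0) = 0
  Gödel value = 0
Łukasiewicz evaluation:
  ¬P: Łukasiewicz ¬ gives 1 − 0.47 = 0.53
  ¬P: Łukasiewicz ¬ gives 1 − 0.47 = 0.53
  (¬P → ¬P): min(1, 1 − 0.53 + 0.53) = 1
  ¬Q: Łukasiewicz ¬ gives 1 − 0.99 = 0.01
  ((¬P → ¬P) ∧ ¬Q) = min(1, 0.01) = 0.01
  ¬((¬P → ¬P) ∧ ¬Q): Łukasiewicz ¬ gives 1 − 0.01 = 0.99
  (P → ¬((¬P → ¬P) ∧ ¬Q)): min(1, 1 − 0.47 + 0.99) = 1
  ¬(P → ¬((¬P → ¬P) ∧ ¬Q)): Łukasiewicz ¬ gives 1 − 1 = 0
  ¬P: Łukasiewicz ¬ gives 1 − 0.47 = 0.53
  (P ∧ ¬P) = min(0.47, 0.53) = 0.47
  (¬(P → ¬((¬P → ¬P) ∧ ¬Q)) ∨ (P ∧ ¬P)) = max(0, 0.47) = 0.47
  Łukasiewicz value = 0.47
Difference: 0 − 0.47 = -0.47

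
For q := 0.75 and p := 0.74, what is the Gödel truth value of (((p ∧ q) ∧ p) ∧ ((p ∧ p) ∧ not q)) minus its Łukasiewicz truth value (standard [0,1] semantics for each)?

-0.25

Gödel evaluation:
  (p ∧ q) = min(0.74, 0.75) = 0.74
  ((p ∧ q) ∧ p) = min(0.74, 0.74) = 0.74
  (p ∧ p) = min(0.74, 0.74) = 0.74
  not q: Gödel ¬ of 0.75 = 0 (operand ≠ 0)
  ((p ∧ p) ∧ not q) = min(0.74, 0) = 0
  (((p ∧ q) ∧ p) ∧ ((p ∧ p) ∧ not q)) = min(0.74, 0) = 0
  Gödel value = 0
Łukasiewicz evaluation:
  (p ∧ q) = min(0.74, 0.75) = 0.74
  ((p ∧ q) ∧ p) = min(0.74, 0.74) = 0.74
  (p ∧ p) = min(0.74, 0.74) = 0.74
  not q: Łukasiewicz ¬ gives 1 − 0.75 = 0.25
  ((p ∧ p) ∧ not q) = min(0.74, 0.25) = 0.25
  (((p ∧ q) ∧ p) ∧ ((p ∧ p) ∧ not q)) = min(0.74, 0.25) = 0.25
  Łukasiewicz value = 0.25
Difference: 0 − 0.25 = -0.25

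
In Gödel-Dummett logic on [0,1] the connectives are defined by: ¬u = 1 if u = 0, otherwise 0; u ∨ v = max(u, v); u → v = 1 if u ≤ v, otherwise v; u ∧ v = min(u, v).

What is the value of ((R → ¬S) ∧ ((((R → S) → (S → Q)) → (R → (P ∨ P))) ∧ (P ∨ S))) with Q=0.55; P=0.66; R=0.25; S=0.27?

¬S: Gödel ¬ of 0.27 = 0 (operand ≠ 0)
(R → ¬S): 0.25 > 0, so result = 0
(R → S): 0.25 ≤ 0.27, so result = 1
(S → Q): 0.27 ≤ 0.55, so result = 1
((R → S) → (S → Q)): 1 ≤ 1, so result = 1
(P ∨ P) = max(0.66, 0.66) = 0.66
(R → (P ∨ P)): 0.25 ≤ 0.66, so result = 1
(((R → S) → (S → Q)) → (R → (P ∨ P))): 1 ≤ 1, so result = 1
(P ∨ S) = max(0.66, 0.27) = 0.66
((((R → S) → (S → Q)) → (R → (P ∨ P))) ∧ (P ∨ S)) = min(1, 0.66) = 0.66
((R → ¬S) ∧ ((((R → S) → (S → Q)) → (R → (P ∨ P))) ∧ (P ∨ S))) = min(0, 0.66) = 0

0.00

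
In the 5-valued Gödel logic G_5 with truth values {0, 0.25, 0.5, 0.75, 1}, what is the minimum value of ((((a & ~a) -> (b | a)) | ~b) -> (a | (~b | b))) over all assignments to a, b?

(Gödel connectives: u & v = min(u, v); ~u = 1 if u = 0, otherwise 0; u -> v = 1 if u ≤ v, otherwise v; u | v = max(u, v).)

0.25

The minimum is attained at a = 0, b = 0.25:
  ~a: Gödel ¬ of 0 = 1 (operand is 0)
  (a & ~a) = min(0, 1) = 0
  (b | a) = max(0.25, 0) = 0.25
  ((a & ~a) -> (b | a)): 0 ≤ 0.25, so result = 1
  ~b: Gödel ¬ of 0.25 = 0 (operand ≠ 0)
  (((a & ~a) -> (b | a)) | ~b) = max(1, 0) = 1
  ~b: Gödel ¬ of 0.25 = 0 (operand ≠ 0)
  (~b | b) = max(0, 0.25) = 0.25
  (a | (~b | b)) = max(0, 0.25) = 0.25
  ((((a & ~a) -> (b | a)) | ~b) -> (a | (~b | b))): 1 > 0.25, so result = 0.25
Checking all 25 assignments confirms none give a value below 0.25.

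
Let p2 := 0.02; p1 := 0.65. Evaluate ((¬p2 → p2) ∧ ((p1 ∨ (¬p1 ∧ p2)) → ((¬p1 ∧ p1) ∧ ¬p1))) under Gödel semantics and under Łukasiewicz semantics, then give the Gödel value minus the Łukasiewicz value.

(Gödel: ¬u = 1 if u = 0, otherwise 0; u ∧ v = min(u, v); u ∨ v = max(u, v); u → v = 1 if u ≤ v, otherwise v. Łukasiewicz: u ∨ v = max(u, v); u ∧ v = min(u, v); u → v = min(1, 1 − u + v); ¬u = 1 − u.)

-0.04

Gödel evaluation:
  ¬p2: Gödel ¬ of 0.02 = 0 (operand ≠ 0)
  (¬p2 → p2): 0 ≤ 0.02, so result = 1
  ¬p1: Gödel ¬ of 0.65 = 0 (operand ≠ 0)
  (¬p1 ∧ p2) = min(0, 0.02) = 0
  (p1 ∨ (¬p1 ∧ p2)) = max(0.65, 0) = 0.65
  ¬p1: Gödel ¬ of 0.65 = 0 (operand ≠ 0)
  (¬p1 ∧ p1) = min(0, 0.65) = 0
  ¬p1: Gödel ¬ of 0.65 = 0 (operand ≠ 0)
  ((¬p1 ∧ p1) ∧ ¬p1) = min(0, 0) = 0
  ((p1 ∨ (¬p1 ∧ p2)) → ((¬p1 ∧ p1) ∧ ¬p1)): 0.65 > 0, so result = 0
  ((¬p2 → p2) ∧ ((p1 ∨ (¬p1 ∧ p2)) → ((¬p1 ∧ p1) ∧ ¬p1))) = min(1, 0) = 0
  Gödel value = 0
Łukasiewicz evaluation:
  ¬p2: Łukasiewicz ¬ gives 1 − 0.02 = 0.98
  (¬p2 → p2): min(1, 1 − 0.98 + 0.02) = 0.04
  ¬p1: Łukasiewicz ¬ gives 1 − 0.65 = 0.35
  (¬p1 ∧ p2) = min(0.35, 0.02) = 0.02
  (p1 ∨ (¬p1 ∧ p2)) = max(0.65, 0.02) = 0.65
  ¬p1: Łukasiewicz ¬ gives 1 − 0.65 = 0.35
  (¬p1 ∧ p1) = min(0.35, 0.65) = 0.35
  ¬p1: Łukasiewicz ¬ gives 1 − 0.65 = 0.35
  ((¬p1 ∧ p1) ∧ ¬p1) = min(0.35, 0.35) = 0.35
  ((p1 ∨ (¬p1 ∧ p2)) → ((¬p1 ∧ p1) ∧ ¬p1)): min(1, 1 − 0.65 + 0.35) = 0.7
  ((¬p2 → p2) ∧ ((p1 ∨ (¬p1 ∧ p2)) → ((¬p1 ∧ p1) ∧ ¬p1))) = min(0.04, 0.7) = 0.04
  Łukasiewicz value = 0.04
Difference: 0 − 0.04 = -0.04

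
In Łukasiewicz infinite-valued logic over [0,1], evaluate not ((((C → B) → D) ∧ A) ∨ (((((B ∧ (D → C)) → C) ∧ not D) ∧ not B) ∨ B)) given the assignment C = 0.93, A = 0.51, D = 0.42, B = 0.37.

(C → B): min(1, 1 − 0.93 + 0.37) = 0.44
((C → B) → D): min(1, 1 − 0.44 + 0.42) = 0.98
(((C → B) → D) ∧ A) = min(0.98, 0.51) = 0.51
(D → C): min(1, 1 − 0.42 + 0.93) = 1
(B ∧ (D → C)) = min(0.37, 1) = 0.37
((B ∧ (D → C)) → C): min(1, 1 − 0.37 + 0.93) = 1
not D: Łukasiewicz ¬ gives 1 − 0.42 = 0.58
(((B ∧ (D → C)) → C) ∧ not D) = min(1, 0.58) = 0.58
not B: Łukasiewicz ¬ gives 1 − 0.37 = 0.63
((((B ∧ (D → C)) → C) ∧ not D) ∧ not B) = min(0.58, 0.63) = 0.58
(((((B ∧ (D → C)) → C) ∧ not D) ∧ not B) ∨ B) = max(0.58, 0.37) = 0.58
((((C → B) → D) ∧ A) ∨ (((((B ∧ (D → C)) → C) ∧ not D) ∧ not B) ∨ B)) = max(0.51, 0.58) = 0.58
not ((((C → B) → D) ∧ A) ∨ (((((B ∧ (D → C)) → C) ∧ not D) ∧ not B) ∨ B)): Łukasiewicz ¬ gives 1 − 0.58 = 0.42

0.42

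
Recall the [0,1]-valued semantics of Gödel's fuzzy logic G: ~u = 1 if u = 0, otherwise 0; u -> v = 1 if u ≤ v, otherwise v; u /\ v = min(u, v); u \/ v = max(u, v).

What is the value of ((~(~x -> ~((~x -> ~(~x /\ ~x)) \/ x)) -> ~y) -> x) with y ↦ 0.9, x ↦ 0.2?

0.20

~x: Gödel ¬ of 0.2 = 0 (operand ≠ 0)
~x: Gödel ¬ of 0.2 = 0 (operand ≠ 0)
~x: Gödel ¬ of 0.2 = 0 (operand ≠ 0)
~x: Gödel ¬ of 0.2 = 0 (operand ≠ 0)
(~x /\ ~x) = min(0, 0) = 0
~(~x /\ ~x): Gödel ¬ of 0 = 1 (operand is 0)
(~x -> ~(~x /\ ~x)): 0 ≤ 1, so result = 1
((~x -> ~(~x /\ ~x)) \/ x) = max(1, 0.2) = 1
~((~x -> ~(~x /\ ~x)) \/ x): Gödel ¬ of 1 = 0 (operand ≠ 0)
(~x -> ~((~x -> ~(~x /\ ~x)) \/ x)): 0 ≤ 0, so result = 1
~(~x -> ~((~x -> ~(~x /\ ~x)) \/ x)): Gödel ¬ of 1 = 0 (operand ≠ 0)
~y: Gödel ¬ of 0.9 = 0 (operand ≠ 0)
(~(~x -> ~((~x -> ~(~x /\ ~x)) \/ x)) -> ~y): 0 ≤ 0, so result = 1
((~(~x -> ~((~x -> ~(~x /\ ~x)) \/ x)) -> ~y) -> x): 1 > 0.2, so result = 0.2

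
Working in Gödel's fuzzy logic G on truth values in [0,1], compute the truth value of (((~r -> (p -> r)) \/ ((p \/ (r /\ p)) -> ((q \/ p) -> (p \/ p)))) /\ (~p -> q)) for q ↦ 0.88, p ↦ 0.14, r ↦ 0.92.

~r: Gödel ¬ of 0.92 = 0 (operand ≠ 0)
(p -> r): 0.14 ≤ 0.92, so result = 1
(~r -> (p -> r)): 0 ≤ 1, so result = 1
(r /\ p) = min(0.92, 0.14) = 0.14
(p \/ (r /\ p)) = max(0.14, 0.14) = 0.14
(q \/ p) = max(0.88, 0.14) = 0.88
(p \/ p) = max(0.14, 0.14) = 0.14
((q \/ p) -> (p \/ p)): 0.88 > 0.14, so result = 0.14
((p \/ (r /\ p)) -> ((q \/ p) -> (p \/ p))): 0.14 ≤ 0.14, so result = 1
((~r -> (p -> r)) \/ ((p \/ (r /\ p)) -> ((q \/ p) -> (p \/ p)))) = max(1, 1) = 1
~p: Gödel ¬ of 0.14 = 0 (operand ≠ 0)
(~p -> q): 0 ≤ 0.88, so result = 1
(((~r -> (p -> r)) \/ ((p \/ (r /\ p)) -> ((q \/ p) -> (p \/ p)))) /\ (~p -> q)) = min(1, 1) = 1

1.00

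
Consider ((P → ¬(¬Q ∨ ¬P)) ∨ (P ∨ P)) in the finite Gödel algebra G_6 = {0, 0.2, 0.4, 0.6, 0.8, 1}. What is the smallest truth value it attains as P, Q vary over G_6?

The minimum is attained at P = 0.2, Q = 0:
  ¬Q: Gödel ¬ of 0 = 1 (operand is 0)
  ¬P: Gödel ¬ of 0.2 = 0 (operand ≠ 0)
  (¬Q ∨ ¬P) = max(1, 0) = 1
  ¬(¬Q ∨ ¬P): Gödel ¬ of 1 = 0 (operand ≠ 0)
  (P → ¬(¬Q ∨ ¬P)): 0.2 > 0, so result = 0
  (P ∨ P) = max(0.2, 0.2) = 0.2
  ((P → ¬(¬Q ∨ ¬P)) ∨ (P ∨ P)) = max(0, 0.2) = 0.2
Checking all 36 assignments confirms none give a value below 0.20.

0.20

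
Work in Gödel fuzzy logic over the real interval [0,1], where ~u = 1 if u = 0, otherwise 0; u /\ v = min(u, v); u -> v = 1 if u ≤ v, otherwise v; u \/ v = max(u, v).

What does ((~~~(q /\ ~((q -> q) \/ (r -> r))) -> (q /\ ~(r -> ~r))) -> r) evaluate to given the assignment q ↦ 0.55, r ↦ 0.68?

1.00

(q -> q): 0.55 ≤ 0.55, so result = 1
(r -> r): 0.68 ≤ 0.68, so result = 1
((q -> q) \/ (r -> r)) = max(1, 1) = 1
~((q -> q) \/ (r -> r)): Gödel ¬ of 1 = 0 (operand ≠ 0)
(q /\ ~((q -> q) \/ (r -> r))) = min(0.55, 0) = 0
~(q /\ ~((q -> q) \/ (r -> r))): Gödel ¬ of 0 = 1 (operand is 0)
~~(q /\ ~((q -> q) \/ (r -> r))): Gödel ¬ of 1 = 0 (operand ≠ 0)
~~~(q /\ ~((q -> q) \/ (r -> r))): Gödel ¬ of 0 = 1 (operand is 0)
~r: Gödel ¬ of 0.68 = 0 (operand ≠ 0)
(r -> ~r): 0.68 > 0, so result = 0
~(r -> ~r): Gödel ¬ of 0 = 1 (operand is 0)
(q /\ ~(r -> ~r)) = min(0.55, 1) = 0.55
(~~~(q /\ ~((q -> q) \/ (r -> r))) -> (q /\ ~(r -> ~r))): 1 > 0.55, so result = 0.55
((~~~(q /\ ~((q -> q) \/ (r -> r))) -> (q /\ ~(r -> ~r))) -> r): 0.55 ≤ 0.68, so result = 1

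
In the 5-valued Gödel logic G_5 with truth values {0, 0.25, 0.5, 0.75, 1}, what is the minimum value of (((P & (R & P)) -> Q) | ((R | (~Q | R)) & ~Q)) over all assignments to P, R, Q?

0.25

The minimum is attained at P = 0.5, R = 0.5, Q = 0.25:
  (R & P) = min(0.5, 0.5) = 0.5
  (P & (R & P)) = min(0.5, 0.5) = 0.5
  ((P & (R & P)) -> Q): 0.5 > 0.25, so result = 0.25
  ~Q: Gödel ¬ of 0.25 = 0 (operand ≠ 0)
  (~Q | R) = max(0, 0.5) = 0.5
  (R | (~Q | R)) = max(0.5, 0.5) = 0.5
  ~Q: Gödel ¬ of 0.25 = 0 (operand ≠ 0)
  ((R | (~Q | R)) & ~Q) = min(0.5, 0) = 0
  (((P & (R & P)) -> Q) | ((R | (~Q | R)) & ~Q)) = max(0.25, 0) = 0.25
Checking all 125 assignments confirms none give a value below 0.25.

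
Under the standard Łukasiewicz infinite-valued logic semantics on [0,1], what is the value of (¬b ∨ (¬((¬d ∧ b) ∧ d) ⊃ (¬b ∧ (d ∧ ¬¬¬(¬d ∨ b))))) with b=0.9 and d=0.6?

0.50

¬b: Łukasiewicz ¬ gives 1 − 0.9 = 0.1
¬d: Łukasiewicz ¬ gives 1 − 0.6 = 0.4
(¬d ∧ b) = min(0.4, 0.9) = 0.4
((¬d ∧ b) ∧ d) = min(0.4, 0.6) = 0.4
¬((¬d ∧ b) ∧ d): Łukasiewicz ¬ gives 1 − 0.4 = 0.6
¬b: Łukasiewicz ¬ gives 1 − 0.9 = 0.1
¬d: Łukasiewicz ¬ gives 1 − 0.6 = 0.4
(¬d ∨ b) = max(0.4, 0.9) = 0.9
¬(¬d ∨ b): Łukasiewicz ¬ gives 1 − 0.9 = 0.1
¬¬(¬d ∨ b): Łukasiewicz ¬ gives 1 − 0.1 = 0.9
¬¬¬(¬d ∨ b): Łukasiewicz ¬ gives 1 − 0.9 = 0.1
(d ∧ ¬¬¬(¬d ∨ b)) = min(0.6, 0.1) = 0.1
(¬b ∧ (d ∧ ¬¬¬(¬d ∨ b))) = min(0.1, 0.1) = 0.1
(¬((¬d ∧ b) ∧ d) ⊃ (¬b ∧ (d ∧ ¬¬¬(¬d ∨ b)))): min(1, 1 − 0.6 + 0.1) = 0.5
(¬b ∨ (¬((¬d ∧ b) ∧ d) ⊃ (¬b ∧ (d ∧ ¬¬¬(¬d ∨ b))))) = max(0.1, 0.5) = 0.5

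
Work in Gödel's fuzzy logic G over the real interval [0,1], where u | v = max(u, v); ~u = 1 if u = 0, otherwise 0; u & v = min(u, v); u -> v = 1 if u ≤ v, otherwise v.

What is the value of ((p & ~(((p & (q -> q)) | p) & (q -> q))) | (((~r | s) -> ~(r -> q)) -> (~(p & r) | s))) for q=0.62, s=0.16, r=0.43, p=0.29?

1.00

(q -> q): 0.62 ≤ 0.62, so result = 1
(p & (q -> q)) = min(0.29, 1) = 0.29
((p & (q -> q)) | p) = max(0.29, 0.29) = 0.29
(q -> q): 0.62 ≤ 0.62, so result = 1
(((p & (q -> q)) | p) & (q -> q)) = min(0.29, 1) = 0.29
~(((p & (q -> q)) | p) & (q -> q)): Gödel ¬ of 0.29 = 0 (operand ≠ 0)
(p & ~(((p & (q -> q)) | p) & (q -> q))) = min(0.29, 0) = 0
~r: Gödel ¬ of 0.43 = 0 (operand ≠ 0)
(~r | s) = max(0, 0.16) = 0.16
(r -> q): 0.43 ≤ 0.62, so result = 1
~(r -> q): Gödel ¬ of 1 = 0 (operand ≠ 0)
((~r | s) -> ~(r -> q)): 0.16 > 0, so result = 0
(p & r) = min(0.29, 0.43) = 0.29
~(p & r): Gödel ¬ of 0.29 = 0 (operand ≠ 0)
(~(p & r) | s) = max(0, 0.16) = 0.16
(((~r | s) -> ~(r -> q)) -> (~(p & r) | s)): 0 ≤ 0.16, so result = 1
((p & ~(((p & (q -> q)) | p) & (q -> q))) | (((~r | s) -> ~(r -> q)) -> (~(p & r) | s))) = max(0, 1) = 1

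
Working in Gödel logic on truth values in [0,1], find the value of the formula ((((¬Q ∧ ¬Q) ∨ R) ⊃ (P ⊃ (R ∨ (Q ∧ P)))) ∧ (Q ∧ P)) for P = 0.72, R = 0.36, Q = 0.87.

¬Q: Gödel ¬ of 0.87 = 0 (operand ≠ 0)
¬Q: Gödel ¬ of 0.87 = 0 (operand ≠ 0)
(¬Q ∧ ¬Q) = min(0, 0) = 0
((¬Q ∧ ¬Q) ∨ R) = max(0, 0.36) = 0.36
(Q ∧ P) = min(0.87, 0.72) = 0.72
(R ∨ (Q ∧ P)) = max(0.36, 0.72) = 0.72
(P ⊃ (R ∨ (Q ∧ P))): 0.72 ≤ 0.72, so result = 1
(((¬Q ∧ ¬Q) ∨ R) ⊃ (P ⊃ (R ∨ (Q ∧ P)))): 0.36 ≤ 1, so result = 1
(Q ∧ P) = min(0.87, 0.72) = 0.72
((((¬Q ∧ ¬Q) ∨ R) ⊃ (P ⊃ (R ∨ (Q ∧ P)))) ∧ (Q ∧ P)) = min(1, 0.72) = 0.72

0.72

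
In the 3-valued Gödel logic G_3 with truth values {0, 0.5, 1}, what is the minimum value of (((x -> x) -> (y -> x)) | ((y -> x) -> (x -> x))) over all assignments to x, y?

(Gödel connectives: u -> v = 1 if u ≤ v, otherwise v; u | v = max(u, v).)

Every assignment gives 1. For instance at x = 0, y = 0:
  (x -> x): 0 ≤ 0, so result = 1
  (y -> x): 0 ≤ 0, so result = 1
  ((x -> x) -> (y -> x)): 1 ≤ 1, so result = 1
  (y -> x): 0 ≤ 0, so result = 1
  (x -> x): 0 ≤ 0, so result = 1
  ((y -> x) -> (x -> x)): 1 ≤ 1, so result = 1
  (((x -> x) -> (y -> x)) | ((y -> x) -> (x -> x))) = max(1, 1) = 1
All 9 assignments give value 1 — the formula is a G_3-tautology.

1.00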